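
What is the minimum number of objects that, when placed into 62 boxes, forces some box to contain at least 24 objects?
n = (24 − 1)·62 + 1 = 1427

By the generalised pigeonhole principle, to guarantee some box contains ≥ r objects we need more than (r − 1) · k objects total. Threshold: n = (r − 1) · k + 1. With r = 24 and k = 62: n = 23 · 62 + 1 = 1426 + 1 = 1427. For n = 1426 = 23 · 62, we can put exactly 23 objects in every box, avoiding 24 in any single one — so 1427 is tight.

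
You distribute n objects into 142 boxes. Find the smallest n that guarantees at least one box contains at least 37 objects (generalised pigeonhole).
n = (37 − 1)·142 + 1 = 5113

By the generalised pigeonhole principle, to guarantee some box contains ≥ r objects we need more than (r − 1) · k objects total. Threshold: n = (r − 1) · k + 1. With r = 37 and k = 142: n = 36 · 142 + 1 = 5112 + 1 = 5113. For n = 5112 = 36 · 142, we can put exactly 36 objects in every box, avoiding 37 in any single one — so 5113 is tight.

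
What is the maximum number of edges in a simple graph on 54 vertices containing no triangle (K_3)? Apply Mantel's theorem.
ex(54, K_3) = ⌊54^2/4⌋ = 729

Mantel (1907): a triangle-free graph on n vertices has at most ⌊n^2/4⌋ edges, with equality for the complete bipartite graph K_{⌊n/2⌋, ⌈n/2⌉}. For n = 54: ⌊54^2/4⌋ = ⌊2916/4⌋ = 729. The extremal graph is K_{27, 27}, which has 27·27 = 729 edges.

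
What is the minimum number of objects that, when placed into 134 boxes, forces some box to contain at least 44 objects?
n = (44 − 1)·134 + 1 = 5763

By the generalised pigeonhole principle, to guarantee some box contains ≥ r objects we need more than (r − 1) · k objects total. Threshold: n = (r − 1) · k + 1. With r = 44 and k = 134: n = 43 · 134 + 1 = 5762 + 1 = 5763. For n = 5762 = 43 · 134, we can put exactly 43 objects in every box, avoiding 44 in any single one — so 5763 is tight.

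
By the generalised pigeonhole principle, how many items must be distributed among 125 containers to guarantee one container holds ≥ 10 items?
n = (10 − 1)·125 + 1 = 1126

By the generalised pigeonhole principle, to guarantee some box contains ≥ r objects we need more than (r − 1) · k objects total. Threshold: n = (r − 1) · k + 1. With r = 10 and k = 125: n = 9 · 125 + 1 = 1125 + 1 = 1126. For n = 1125 = 9 · 125, we can put exactly 9 objects in every box, avoiding 10 in any single one — so 1126 is tight.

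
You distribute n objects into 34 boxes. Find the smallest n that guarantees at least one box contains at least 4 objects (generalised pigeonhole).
n = (4 − 1)·34 + 1 = 103

By the generalised pigeonhole principle, to guarantee some box contains ≥ r objects we need more than (r − 1) · k objects total. Threshold: n = (r − 1) · k + 1. With r = 4 and k = 34: n = 3 · 34 + 1 = 102 + 1 = 103. For n = 102 = 3 · 34, we can put exactly 3 objects in every box, avoiding 4 in any single one — so 103 is tight.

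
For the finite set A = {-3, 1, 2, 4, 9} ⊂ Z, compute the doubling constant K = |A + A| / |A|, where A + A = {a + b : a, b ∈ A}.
K = |A + A| / |A| = 14/5

Enumerate A + A = {a + b : a, b ∈ A}. With |A| = 5, there are |A|^2 = 25 ordered sum pairs; collecting distinct values, A + A = {-6, -2, -1, 1, 2, 3, 4, 5, 6, 8, 10, 11, 13, 18}, so |A + A| = 14. Thus K = 14/5. For comparison, the minimum possible |A + A| over all 5-element sets is 2·5 − 1 = 9 (so min K = 9/5), attained only by arithmetic progressions.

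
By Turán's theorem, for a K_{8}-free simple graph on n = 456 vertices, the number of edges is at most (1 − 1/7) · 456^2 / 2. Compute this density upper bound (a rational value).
Turán density bound = (6/7) · 456^2/2 = 623808/7 ≈ 89115.4286

Turán's theorem: ex(n, K_{r+1}) is achieved by the complete r-partite Turán graph T(n, r) with parts as balanced as possible, and is at most (1 − 1/r) · n^2/2. For r = 7, n = 456: the density bound is (6/7) · 207936/2 = 623808/7 ≈ 89115.4286. The integer-valued extremum is e(T(456, 7)) = 89115, which is strictly less than the density bound 623808/7 since 7 ∤ 456 (the parts of T(456, 7) cannot all be equal).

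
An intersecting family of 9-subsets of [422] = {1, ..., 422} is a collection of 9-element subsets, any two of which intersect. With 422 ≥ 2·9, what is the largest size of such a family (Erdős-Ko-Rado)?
max |F| = C(421, 8) = 22891749822023940

The Erdős-Ko-Rado theorem states: for n ≥ 2k, an intersecting family of k-subsets of an n-element set has size at most C(n − 1, k − 1), with equality for 'star' families {A ⊆ [n] : |A| = k, i ∈ A} (fix an element i). For n = 422, k = 9: C(421, 8) = 22891749822023940.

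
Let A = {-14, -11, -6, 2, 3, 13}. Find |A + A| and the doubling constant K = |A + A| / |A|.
K = |A + A| / |A| = 20/6 = 10/3

Enumerate A + A = {a + b : a, b ∈ A}. With |A| = 6, there are |A|^2 = 36 ordered sum pairs; collecting distinct values, A + A = {-28, -25, -22, -20, -17, -12, -11, -9, -8, -4, -3, -1, 2, 4, 5, 6, 7, 15, 16, 26}, so |A + A| = 20. Thus K = 20/6 = 10/3. For comparison, the minimum possible |A + A| over all 6-element sets is 2·6 − 1 = 11 (so min K = 11/6), attained only by arithmetic progressions.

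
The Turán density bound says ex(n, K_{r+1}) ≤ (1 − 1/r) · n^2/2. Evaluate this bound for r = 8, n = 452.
Turán density bound = (7/8) · 452^2/2 = 89383

Turán's theorem: ex(n, K_{r+1}) is achieved by the complete r-partite Turán graph T(n, r) with parts as balanced as possible, and is at most (1 − 1/r) · n^2/2. For r = 8, n = 452: the density bound is (7/8) · 204304/2 = 89383. The integer-valued extremum is e(T(452, 8)) = 89382, which is strictly less than the density bound 89383 since 8 ∤ 452 (the parts of T(452, 8) cannot all be equal).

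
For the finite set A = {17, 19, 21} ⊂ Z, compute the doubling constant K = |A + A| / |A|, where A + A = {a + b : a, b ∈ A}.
K = |A + A| / |A| = 5/3

Enumerate A + A = {a + b : a, b ∈ A}. With |A| = 3, there are |A|^2 = 9 ordered sum pairs; collecting distinct values, A + A = {34, 36, 38, 40, 42}, so |A + A| = 5. Thus K = 5/3. Here |A + A| = 2|A| − 1 = 5, the minimum possible — so K = 5/3 is minimal, which holds iff A is an arithmetic progression.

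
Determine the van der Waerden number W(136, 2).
W(136, 2) = 136 + 1 = 137

A 2-term AP is any pair of integers, so a monochromatic 2-AP exists iff some colour is used at least twice. With 136 colours, the colouring i ↦ i on {1, ..., 136} uses each colour once, avoiding any monochromatic pair, so W(136, 2) > 136. For {1, ..., 137}, pigeonhole forces two integers of the same colour, which form a monochromatic 2-AP. Hence W(136, 2) = 137.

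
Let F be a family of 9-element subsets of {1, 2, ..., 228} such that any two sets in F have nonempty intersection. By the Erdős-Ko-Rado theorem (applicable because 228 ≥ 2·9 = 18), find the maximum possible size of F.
max |F| = C(227, 8) = 154353720249300

The Erdős-Ko-Rado theorem states: for n ≥ 2k, an intersecting family of k-subsets of an n-element set has size at most C(n − 1, k − 1), with equality for 'star' families {A ⊆ [n] : |A| = k, i ∈ A} (fix an element i). For n = 228, k = 9: C(227, 8) = 154353720249300.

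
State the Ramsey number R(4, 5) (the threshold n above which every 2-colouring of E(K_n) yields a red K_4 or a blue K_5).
R(4, 5) = 25

Lower bound: an explicit 2-colouring of K_{24} (typically a Paley-type or other structured construction) avoids a red K_4 and a blue K_5, showing R(4, 5) > 24.
Upper bound: the simple Erdős–Szekeres recurrence only gives R(4, 5) ≤ 32; the tight bound R(4, 5) ≤ 25 requires a sharper case analysis (or computer search) of 2-colourings of K_{25}.
Hence R(4, 5) = 25.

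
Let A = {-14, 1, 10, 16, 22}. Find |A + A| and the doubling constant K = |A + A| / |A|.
K = |A + A| / |A| = 13/5

Enumerate A + A = {a + b : a, b ∈ A}. With |A| = 5, there are |A|^2 = 25 ordered sum pairs; collecting distinct values, A + A = {-28, -13, -4, 2, 8, 11, 17, 20, 23, 26, 32, 38, 44}, so |A + A| = 13. Thus K = 13/5. For comparison, the minimum possible |A + A| over all 5-element sets is 2·5 − 1 = 9 (so min K = 9/5), attained only by arithmetic progressions.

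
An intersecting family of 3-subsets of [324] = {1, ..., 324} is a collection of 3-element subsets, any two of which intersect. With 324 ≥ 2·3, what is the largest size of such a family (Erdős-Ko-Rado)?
max |F| = C(323, 2) = 52003

Erdős-Ko-Rado (1961): when n ≥ 2k, max |F| = C(n−1, k−1). The bound is attained by the star {A : i ∈ A} for any fixed i ∈ [n]. Here C(324−1, 3−1) = C(323, 2) = 52003.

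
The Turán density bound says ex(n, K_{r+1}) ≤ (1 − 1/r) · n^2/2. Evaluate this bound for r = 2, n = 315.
Turán density bound = (1/2) · 315^2/2 = 99225/4 ≈ 24806.25

Turán's theorem: ex(n, K_{r+1}) is achieved by the complete r-partite Turán graph T(n, r) with parts as balanced as possible, and is at most (1 − 1/r) · n^2/2. For r = 2, n = 315: the density bound is (1/2) · 99225/2 = 99225/4 ≈ 24806.25. The integer-valued extremum is e(T(315, 2)) = 24806, which is strictly less than the density bound 99225/4 since 2 ∤ 315 (the parts of T(315, 2) cannot all be equal).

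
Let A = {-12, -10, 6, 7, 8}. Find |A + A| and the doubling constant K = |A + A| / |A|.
K = |A + A| / |A| = 13/5

Enumerate A + A = {a + b : a, b ∈ A}. With |A| = 5, there are |A|^2 = 25 ordered sum pairs; collecting distinct values, A + A = {-24, -22, -20, -6, -5, -4, -3, -2, 12, 13, 14, 15, 16}, so |A + A| = 13. Thus K = 13/5. For comparison, the minimum possible |A + A| over all 5-element sets is 2·5 − 1 = 9 (so min K = 9/5), attained only by arithmetic progressions.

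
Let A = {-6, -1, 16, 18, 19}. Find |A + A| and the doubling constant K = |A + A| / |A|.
K = |A + A| / |A| = 15/5 = 3

Enumerate A + A = {a + b : a, b ∈ A}. With |A| = 5, there are |A|^2 = 25 ordered sum pairs; collecting distinct values, A + A = {-12, -7, -2, 10, 12, 13, 15, 17, 18, 32, 34, 35, 36, 37, 38}, so |A + A| = 15. Thus K = 15/5 = 3. For comparison, the minimum possible |A + A| over all 5-element sets is 2·5 − 1 = 9 (so min K = 9/5), attained only by arithmetic progressions.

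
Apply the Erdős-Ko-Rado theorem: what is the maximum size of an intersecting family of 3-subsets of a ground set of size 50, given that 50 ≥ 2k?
max |F| = C(49, 2) = 1176

The Erdős-Ko-Rado theorem states: for n ≥ 2k, an intersecting family of k-subsets of an n-element set has size at most C(n − 1, k − 1), with equality for 'star' families {A ⊆ [n] : |A| = k, i ∈ A} (fix an element i). For n = 50, k = 3: C(49, 2) = 1176.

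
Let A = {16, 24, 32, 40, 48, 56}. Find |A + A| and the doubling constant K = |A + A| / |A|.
K = |A + A| / |A| = 11/6

Enumerate A + A = {a + b : a, b ∈ A}. With |A| = 6, there are |A|^2 = 36 ordered sum pairs; collecting distinct values, A + A = {32, 40, 48, 56, 64, 72, 80, 88, 96, 104, 112}, so |A + A| = 11. Thus K = 11/6. Here |A + A| = 2|A| − 1 = 11, the minimum possible — so K = 11/6 is minimal, which holds iff A is an arithmetic progression.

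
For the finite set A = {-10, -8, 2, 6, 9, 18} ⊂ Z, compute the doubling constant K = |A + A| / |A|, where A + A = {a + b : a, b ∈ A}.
K = |A + A| / |A| = 20/6 = 10/3

Enumerate A + A = {a + b : a, b ∈ A}. With |A| = 6, there are |A|^2 = 36 ordered sum pairs; collecting distinct values, A + A = {-20, -18, -16, -8, -6, -4, -2, -1, 1, 4, 8, 10, 11, 12, 15, 18, 20, 24, 27, 36}, so |A + A| = 20. Thus K = 20/6 = 10/3. For comparison, the minimum possible |A + A| over all 6-element sets is 2·6 − 1 = 11 (so min K = 11/6), attained only by arithmetic progressions.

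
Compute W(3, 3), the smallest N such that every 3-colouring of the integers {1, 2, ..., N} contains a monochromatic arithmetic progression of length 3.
W(3, 3) = 27

This is a classical value, W(3, 3) = 27, established by combining an explicit 3-colouring of {1, ..., 26} with no monochromatic 3-AP (giving the lower bound W(3, 3) > 26) and a finite case analysis / exhaustive computer search showing every 3-colouring of {1, ..., 27} has such an AP.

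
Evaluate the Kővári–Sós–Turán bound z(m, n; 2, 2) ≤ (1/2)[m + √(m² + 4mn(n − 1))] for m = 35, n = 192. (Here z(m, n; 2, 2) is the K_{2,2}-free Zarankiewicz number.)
z(35, 192; 2, 2) ≤ (1/2)[35 + √(35² + 4·35·192·191)] = (1/2)[35 + √5135305] = 1150.5606

Kővári–Sós–Turán: let r_1, ..., r_35 be the row sums and z = Σ r_i the total number of 1s. Each pair of columns can share at most one row with both entries 1 (else a 2×2 all-ones block appears), so Σ_i C(r_i, 2) ≤ C(192, 2) = 18336. By convexity Σ_i C(r_i, 2) ≥ 35·C(z/35, 2) = z(z − 35)/(2·35), giving z² − 35z − 35·192·191 ≤ 0 and hence z ≤ (1/2)[35 + √(1225 + 4·1283520)] = (1/2)[35 + √5135305] ≈ (1/2)(35 + 2266.1211) = 1150.5606.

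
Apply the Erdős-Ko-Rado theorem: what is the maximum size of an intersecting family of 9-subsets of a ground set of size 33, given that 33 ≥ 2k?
max |F| = C(32, 8) = 10518300

The Erdős-Ko-Rado theorem states: for n ≥ 2k, an intersecting family of k-subsets of an n-element set has size at most C(n − 1, k − 1), with equality for 'star' families {A ⊆ [n] : |A| = k, i ∈ A} (fix an element i). For n = 33, k = 9: C(32, 8) = 10518300.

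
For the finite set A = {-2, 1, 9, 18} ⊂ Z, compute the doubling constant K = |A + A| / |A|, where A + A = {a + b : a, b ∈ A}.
K = |A + A| / |A| = 10/4 = 5/2

Enumerate A + A = {a + b : a, b ∈ A}. With |A| = 4, there are |A|^2 = 16 ordered sum pairs; collecting distinct values, A + A = {-4, -1, 2, 7, 10, 16, 18, 19, 27, 36}, so |A + A| = 10. Thus K = 10/4 = 5/2. For comparison, the minimum possible |A + A| over all 4-element sets is 2·4 − 1 = 7 (so min K = 7/4), attained only by arithmetic progressions.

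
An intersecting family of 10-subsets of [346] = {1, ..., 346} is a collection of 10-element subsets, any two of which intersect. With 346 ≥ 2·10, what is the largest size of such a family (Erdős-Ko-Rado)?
max |F| = C(345, 9) = 171756952692059735

Erdős-Ko-Rado (1961): when n ≥ 2k, max |F| = C(n−1, k−1). The bound is attained by the star {A : i ∈ A} for any fixed i ∈ [n]. Here C(346−1, 10−1) = C(345, 9) = 171756952692059735.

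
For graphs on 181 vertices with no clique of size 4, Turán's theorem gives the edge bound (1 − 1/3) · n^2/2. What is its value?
Turán density bound = (2/3) · 181^2/2 = 32761/3 ≈ 10920.3333

Turán's theorem: ex(n, K_{r+1}) is achieved by the complete r-partite Turán graph T(n, r) with parts as balanced as possible, and is at most (1 − 1/r) · n^2/2. For r = 3, n = 181: the density bound is (2/3) · 32761/2 = 32761/3 ≈ 10920.3333. The integer-valued extremum is e(T(181, 3)) = 10920, which is strictly less than the density bound 32761/3 since 3 ∤ 181 (the parts of T(181, 3) cannot all be equal).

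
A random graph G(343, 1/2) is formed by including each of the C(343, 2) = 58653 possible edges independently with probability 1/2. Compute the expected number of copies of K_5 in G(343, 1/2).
E[# K_5] = C(343, 5) · (1/2)^C(5, 2) = 38421292833 / 2^10 ≈ 37520793.782227

For each 5-subset S of vertices (there are C(343, 5) = 38421292833 such S), let X_S = 1 if S induces a K_5 (all C(5, 2) = 10 edges present). Then P(X_S = 1) = (1/2)^10 = 1/1024. By linearity of expectation, E[# K_5] = C(343, 5) · (1/2)^10 = 38421292833 / 1024 ≈ 37520793.782227.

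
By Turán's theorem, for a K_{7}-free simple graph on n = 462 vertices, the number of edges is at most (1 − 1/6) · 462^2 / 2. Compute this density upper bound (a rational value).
Turán density bound = (5/6) · 462^2/2 = 88935

Turán's theorem: ex(n, K_{r+1}) is achieved by the complete r-partite Turán graph T(n, r) with parts as balanced as possible, and is at most (1 − 1/r) · n^2/2. For r = 6, n = 462: the density bound is (5/6) · 213444/2 = 88935. Since 6 ∣ 462, the Turán graph T(462, 6) has parts of equal size 77, and its edge count e(T(462, 6)) = 88935 attains the density bound exactly.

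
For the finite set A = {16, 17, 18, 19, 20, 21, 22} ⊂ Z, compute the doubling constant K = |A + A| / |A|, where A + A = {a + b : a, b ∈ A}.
K = |A + A| / |A| = 13/7

Enumerate A + A = {a + b : a, b ∈ A}. With |A| = 7, there are |A|^2 = 49 ordered sum pairs; collecting distinct values, A + A = {32, 33, 34, 35, 36, 37, 38, 39, 40, 41, 42, 43, 44}, so |A + A| = 13. Thus K = 13/7. Here |A + A| = 2|A| − 1 = 13, the minimum possible — so K = 13/7 is minimal, which holds iff A is an arithmetic progression.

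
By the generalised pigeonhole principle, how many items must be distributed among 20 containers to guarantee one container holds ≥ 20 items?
n = (20 − 1)·20 + 1 = 381

By the generalised pigeonhole principle, to guarantee some box contains ≥ r objects we need more than (r − 1) · k objects total. Threshold: n = (r − 1) · k + 1. With r = 20 and k = 20: n = 19 · 20 + 1 = 380 + 1 = 381. For n = 380 = 19 · 20, we can put exactly 19 objects in every box, avoiding 20 in any single one — so 381 is tight.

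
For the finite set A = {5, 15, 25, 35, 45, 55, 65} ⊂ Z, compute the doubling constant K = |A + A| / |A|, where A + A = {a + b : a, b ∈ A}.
K = |A + A| / |A| = 13/7

Enumerate A + A = {a + b : a, b ∈ A}. With |A| = 7, there are |A|^2 = 49 ordered sum pairs; collecting distinct values, A + A = {10, 20, 30, 40, 50, 60, 70, 80, 90, 100, 110, 120, 130}, so |A + A| = 13. Thus K = 13/7. Here |A + A| = 2|A| − 1 = 13, the minimum possible — so K = 13/7 is minimal, which holds iff A is an arithmetic progression.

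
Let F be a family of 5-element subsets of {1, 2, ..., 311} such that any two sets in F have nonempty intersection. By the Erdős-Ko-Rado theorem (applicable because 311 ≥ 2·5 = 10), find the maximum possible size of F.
max |F| = C(310, 4) = 377396635

The Erdős-Ko-Rado theorem states: for n ≥ 2k, an intersecting family of k-subsets of an n-element set has size at most C(n − 1, k − 1), with equality for 'star' families {A ⊆ [n] : |A| = k, i ∈ A} (fix an element i). For n = 311, k = 5: C(310, 4) = 377396635.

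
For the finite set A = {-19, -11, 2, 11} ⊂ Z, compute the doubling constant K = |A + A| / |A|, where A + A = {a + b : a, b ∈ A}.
K = |A + A| / |A| = 10/4 = 5/2

Enumerate A + A = {a + b : a, b ∈ A}. With |A| = 4, there are |A|^2 = 16 ordered sum pairs; collecting distinct values, A + A = {-38, -30, -22, -17, -9, -8, 0, 4, 13, 22}, so |A + A| = 10. Thus K = 10/4 = 5/2. For comparison, the minimum possible |A + A| over all 4-element sets is 2·4 − 1 = 7 (so min K = 7/4), attained only by arithmetic progressions.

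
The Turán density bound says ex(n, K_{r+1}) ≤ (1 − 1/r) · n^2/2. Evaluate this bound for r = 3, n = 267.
Turán density bound = (2/3) · 267^2/2 = 23763

Turán's theorem: ex(n, K_{r+1}) is achieved by the complete r-partite Turán graph T(n, r) with parts as balanced as possible, and is at most (1 − 1/r) · n^2/2. For r = 3, n = 267: the density bound is (2/3) · 71289/2 = 23763. Since 3 ∣ 267, the Turán graph T(267, 3) has parts of equal size 89, and its edge count e(T(267, 3)) = 23763 attains the density bound exactly.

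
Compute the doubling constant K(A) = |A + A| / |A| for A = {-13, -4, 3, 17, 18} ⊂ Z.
K = |A + A| / |A| = 15/5 = 3

Enumerate A + A = {a + b : a, b ∈ A}. With |A| = 5, there are |A|^2 = 25 ordered sum pairs; collecting distinct values, A + A = {-26, -17, -10, -8, -1, 4, 5, 6, 13, 14, 20, 21, 34, 35, 36}, so |A + A| = 15. Thus K = 15/5 = 3. For comparison, the minimum possible |A + A| over all 5-element sets is 2·5 − 1 = 9 (so min K = 9/5), attained only by arithmetic progressions.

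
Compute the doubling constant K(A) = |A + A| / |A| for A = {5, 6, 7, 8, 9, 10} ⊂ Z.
K = |A + A| / |A| = 11/6

Enumerate A + A = {a + b : a, b ∈ A}. With |A| = 6, there are |A|^2 = 36 ordered sum pairs; collecting distinct values, A + A = {10, 11, 12, 13, 14, 15, 16, 17, 18, 19, 20}, so |A + A| = 11. Thus K = 11/6. Here |A + A| = 2|A| − 1 = 11, the minimum possible — so K = 11/6 is minimal, which holds iff A is an arithmetic progression.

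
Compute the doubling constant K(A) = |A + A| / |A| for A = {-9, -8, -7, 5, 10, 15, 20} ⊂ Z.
K = |A + A| / |A| = 24/7

Enumerate A + A = {a + b : a, b ∈ A}. With |A| = 7, there are |A|^2 = 49 ordered sum pairs; collecting distinct values, A + A = {-18, -17, -16, -15, -14, -4, -3, -2, 1, 2, 3, 6, 7, 8, 10, 11, 12, 13, 15, 20, 25, 30, 35, 40}, so |A + A| = 24. Thus K = 24/7. For comparison, the minimum possible |A + A| over all 7-element sets is 2·7 − 1 = 13 (so min K = 13/7), attained only by arithmetic progressions.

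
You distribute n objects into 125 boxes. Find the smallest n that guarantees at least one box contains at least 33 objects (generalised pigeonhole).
n = (33 − 1)·125 + 1 = 4001

By the generalised pigeonhole principle, to guarantee some box contains ≥ r objects we need more than (r − 1) · k objects total. Threshold: n = (r − 1) · k + 1. With r = 33 and k = 125: n = 32 · 125 + 1 = 4000 + 1 = 4001. For n = 4000 = 32 · 125, we can put exactly 32 objects in every box, avoiding 33 in any single one — so 4001 is tight.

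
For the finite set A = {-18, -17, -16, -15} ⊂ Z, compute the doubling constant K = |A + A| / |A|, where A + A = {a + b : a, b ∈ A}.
K = |A + A| / |A| = 7/4

Enumerate A + A = {a + b : a, b ∈ A}. With |A| = 4, there are |A|^2 = 16 ordered sum pairs; collecting distinct values, A + A = {-36, -35, -34, -33, -32, -31, -30}, so |A + A| = 7. Thus K = 7/4. Here |A + A| = 2|A| − 1 = 7, the minimum possible — so K = 7/4 is minimal, which holds iff A is an arithmetic progression.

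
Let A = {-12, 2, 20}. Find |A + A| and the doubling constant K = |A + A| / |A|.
K = |A + A| / |A| = 6/3 = 2

Enumerate A + A = {a + b : a, b ∈ A}. With |A| = 3, there are |A|^2 = 9 ordered sum pairs; collecting distinct values, A + A = {-24, -10, 4, 8, 22, 40}, so |A + A| = 6. Thus K = 6/3 = 2. For comparison, the minimum possible |A + A| over all 3-element sets is 2·3 − 1 = 5 (so min K = 5/3), attained only by arithmetic progressions.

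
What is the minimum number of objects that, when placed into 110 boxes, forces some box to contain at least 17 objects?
n = (17 − 1)·110 + 1 = 1761

By the generalised pigeonhole principle, to guarantee some box contains ≥ r objects we need more than (r − 1) · k objects total. Threshold: n = (r − 1) · k + 1. With r = 17 and k = 110: n = 16 · 110 + 1 = 1760 + 1 = 1761. For n = 1760 = 16 · 110, we can put exactly 16 objects in every box, avoiding 17 in any single one — so 1761 is tight.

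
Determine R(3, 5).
R(3, 5) = 14

Lower bound: an explicit 2-colouring of K_{13} (typically a Paley-type or other structured construction) avoids a red K_3 and a blue K_5, showing R(3, 5) > 13.
Upper bound: the Erdős–Szekeres recurrence R(r, t') ≤ R(r−1, t') + R(r, t'−1) yields R(3, 5) ≤ 14.
Hence R(3, 5) = 14.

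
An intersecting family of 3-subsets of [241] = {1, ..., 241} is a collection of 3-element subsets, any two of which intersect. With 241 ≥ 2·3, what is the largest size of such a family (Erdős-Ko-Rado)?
max |F| = C(240, 2) = 28680

Erdős-Ko-Rado (1961): when n ≥ 2k, max |F| = C(n−1, k−1). The bound is attained by the star {A : i ∈ A} for any fixed i ∈ [n]. Here C(241−1, 3−1) = C(240, 2) = 28680.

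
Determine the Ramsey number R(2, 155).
R(2, 155) = 155

R(2, k) = k for all k ≥ 2: in a 2-colouring of K_k, either some edge is red (a red K_2) or all edges are blue (a blue K_k). And K_{154} coloured all-blue has no blue K_155, so R(2, 155) > 154. Hence R(2, 155) = 155.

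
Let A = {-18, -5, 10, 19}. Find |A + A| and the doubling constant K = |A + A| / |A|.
K = |A + A| / |A| = 10/4 = 5/2

Enumerate A + A = {a + b : a, b ∈ A}. With |A| = 4, there are |A|^2 = 16 ordered sum pairs; collecting distinct values, A + A = {-36, -23, -10, -8, 1, 5, 14, 20, 29, 38}, so |A + A| = 10. Thus K = 10/4 = 5/2. For comparison, the minimum possible |A + A| over all 4-element sets is 2·4 − 1 = 7 (so min K = 7/4), attained only by arithmetic progressions.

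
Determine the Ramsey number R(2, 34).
R(2, 34) = 34

R(2, k) = k for all k ≥ 2: in a 2-colouring of K_k, either some edge is red (a red K_2) or all edges are blue (a blue K_k). And K_{33} coloured all-blue has no blue K_34, so R(2, 34) > 33. Hence R(2, 34) = 34.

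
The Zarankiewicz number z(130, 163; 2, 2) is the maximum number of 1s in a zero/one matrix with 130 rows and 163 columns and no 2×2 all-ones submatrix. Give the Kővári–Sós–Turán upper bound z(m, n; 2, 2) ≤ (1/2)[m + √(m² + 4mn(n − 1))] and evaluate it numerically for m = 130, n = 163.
z(130, 163; 2, 2) ≤ (1/2)[130 + √(130² + 4·130·163·162)] = (1/2)[130 + √13748020] = 1918.9161

Kővári–Sós–Turán: let r_1, ..., r_130 be the row sums and z = Σ r_i the total number of 1s. Each pair of columns can share at most one row with both entries 1 (else a 2×2 all-ones block appears), so Σ_i C(r_i, 2) ≤ C(163, 2) = 13203. By convexity Σ_i C(r_i, 2) ≥ 130·C(z/130, 2) = z(z − 130)/(2·130), giving z² − 130z − 130·163·162 ≤ 0 and hence z ≤ (1/2)[130 + √(16900 + 4·3432780)] = (1/2)[130 + √13748020] ≈ (1/2)(130 + 3707.8323) = 1918.9161.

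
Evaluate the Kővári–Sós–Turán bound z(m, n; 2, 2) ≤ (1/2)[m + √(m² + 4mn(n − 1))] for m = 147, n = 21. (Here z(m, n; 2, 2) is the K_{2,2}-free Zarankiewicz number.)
z(147, 21; 2, 2) ≤ (1/2)[147 + √(147² + 4·147·21·20)] = (1/2)[147 + √268569] = 332.6182

Kővári–Sós–Turán: let r_1, ..., r_147 be the row sums and z = Σ r_i the total number of 1s. Each pair of columns can share at most one row with both entries 1 (else a 2×2 all-ones block appears), so Σ_i C(r_i, 2) ≤ C(21, 2) = 210. By convexity Σ_i C(r_i, 2) ≥ 147·C(z/147, 2) = z(z − 147)/(2·147), giving z² − 147z − 147·21·20 ≤ 0 and hence z ≤ (1/2)[147 + √(21609 + 4·61740)] = (1/2)[147 + √268569] ≈ (1/2)(147 + 518.2364) = 332.6182.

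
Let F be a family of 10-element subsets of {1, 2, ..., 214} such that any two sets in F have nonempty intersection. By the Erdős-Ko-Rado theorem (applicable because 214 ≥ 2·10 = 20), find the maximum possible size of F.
max |F| = C(213, 9) = 2095343501455490

The Erdős-Ko-Rado theorem states: for n ≥ 2k, an intersecting family of k-subsets of an n-element set has size at most C(n − 1, k − 1), with equality for 'star' families {A ⊆ [n] : |A| = k, i ∈ A} (fix an element i). For n = 214, k = 10: C(213, 9) = 2095343501455490.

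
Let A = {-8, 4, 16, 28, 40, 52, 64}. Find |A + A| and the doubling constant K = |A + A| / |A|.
K = |A + A| / |A| = 13/7

Enumerate A + A = {a + b : a, b ∈ A}. With |A| = 7, there are |A|^2 = 49 ordered sum pairs; collecting distinct values, A + A = {-16, -4, 8, 20, 32, 44, 56, 68, 80, 92, 104, 116, 128}, so |A + A| = 13. Thus K = 13/7. Here |A + A| = 2|A| − 1 = 13, the minimum possible — so K = 13/7 is minimal, which holds iff A is an arithmetic progression.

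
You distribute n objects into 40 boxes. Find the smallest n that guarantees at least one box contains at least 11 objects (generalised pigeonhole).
n = (11 − 1)·40 + 1 = 401

By the generalised pigeonhole principle, to guarantee some box contains ≥ r objects we need more than (r − 1) · k objects total. Threshold: n = (r − 1) · k + 1. With r = 11 and k = 40: n = 10 · 40 + 1 = 400 + 1 = 401. For n = 400 = 10 · 40, we can put exactly 10 objects in every box, avoiding 11 in any single one — so 401 is tight.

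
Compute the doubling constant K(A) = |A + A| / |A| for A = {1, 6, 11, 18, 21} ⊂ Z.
K = |A + A| / |A| = 13/5

Enumerate A + A = {a + b : a, b ∈ A}. With |A| = 5, there are |A|^2 = 25 ordered sum pairs; collecting distinct values, A + A = {2, 7, 12, 17, 19, 22, 24, 27, 29, 32, 36, 39, 42}, so |A + A| = 13. Thus K = 13/5. For comparison, the minimum possible |A + A| over all 5-element sets is 2·5 − 1 = 9 (so min K = 9/5), attained only by arithmetic progressions.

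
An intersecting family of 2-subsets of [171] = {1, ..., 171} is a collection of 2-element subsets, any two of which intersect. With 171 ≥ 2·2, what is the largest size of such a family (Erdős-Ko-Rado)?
max |F| = C(170, 1) = 170

The Erdős-Ko-Rado theorem states: for n ≥ 2k, an intersecting family of k-subsets of an n-element set has size at most C(n − 1, k − 1), with equality for 'star' families {A ⊆ [n] : |A| = k, i ∈ A} (fix an element i). For n = 171, k = 2: C(170, 1) = 170.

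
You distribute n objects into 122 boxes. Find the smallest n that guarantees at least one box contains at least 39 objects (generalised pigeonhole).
n = (39 − 1)·122 + 1 = 4637

By the generalised pigeonhole principle, to guarantee some box contains ≥ r objects we need more than (r − 1) · k objects total. Threshold: n = (r − 1) · k + 1. With r = 39 and k = 122: n = 38 · 122 + 1 = 4636 + 1 = 4637. For n = 4636 = 38 · 122, we can put exactly 38 objects in every box, avoiding 39 in any single one — so 4637 is tight.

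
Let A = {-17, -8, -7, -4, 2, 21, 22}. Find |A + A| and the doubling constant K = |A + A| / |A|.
K = |A + A| / |A| = 25/7

Enumerate A + A = {a + b : a, b ∈ A}. With |A| = 7, there are |A|^2 = 49 ordered sum pairs; collecting distinct values, A + A = {-34, -25, -24, -21, -16, -15, -14, -12, -11, -8, -6, -5, -2, 4, 5, 13, 14, 15, 17, 18, 23, 24, 42, 43, 44}, so |A + A| = 25. Thus K = 25/7. For comparison, the minimum possible |A + A| over all 7-element sets is 2·7 − 1 = 13 (so min K = 13/7), attained only by arithmetic progressions.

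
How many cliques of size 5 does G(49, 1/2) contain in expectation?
E[# K_5] = C(49, 5) · (1/2)^C(5, 2) = 1906884 / 2^10 = 476721/256 ≈ 1862.191406

For each 5-subset S of vertices (there are C(49, 5) = 1906884 such S), let X_S = 1 if S induces a K_5 (all C(5, 2) = 10 edges present). Then P(X_S = 1) = (1/2)^10 = 1/1024. By linearity of expectation, E[# K_5] = C(49, 5) · (1/2)^10 = 1906884 / 1024 = 476721/256 ≈ 1862.191406.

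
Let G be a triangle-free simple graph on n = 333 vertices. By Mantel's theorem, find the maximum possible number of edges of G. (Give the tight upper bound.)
ex(333, K_3) = ⌊333^2/4⌋ = 27722

Mantel (1907): a triangle-free graph on n vertices has at most ⌊n^2/4⌋ edges, with equality for the complete bipartite graph K_{⌊n/2⌋, ⌈n/2⌉}. For n = 333: ⌊333^2/4⌋ = ⌊110889/4⌋ = 27722. The extremal graph is K_{166, 167}, which has 166·167 = 27722 edges.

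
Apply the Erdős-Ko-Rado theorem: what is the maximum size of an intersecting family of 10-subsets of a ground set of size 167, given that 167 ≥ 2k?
max |F| = C(166, 9) = 211531737340440

Erdős-Ko-Rado (1961): when n ≥ 2k, max |F| = C(n−1, k−1). The bound is attained by the star {A : i ∈ A} for any fixed i ∈ [n]. Here C(167−1, 10−1) = C(166, 9) = 211531737340440.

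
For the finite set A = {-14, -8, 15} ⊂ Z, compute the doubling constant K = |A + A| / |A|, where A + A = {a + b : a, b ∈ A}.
K = |A + A| / |A| = 6/3 = 2

Enumerate A + A = {a + b : a, b ∈ A}. With |A| = 3, there are |A|^2 = 9 ordered sum pairs; collecting distinct values, A + A = {-28, -22, -16, 1, 7, 30}, so |A + A| = 6. Thus K = 6/3 = 2. For comparison, the minimum possible |A + A| over all 3-element sets is 2·3 − 1 = 5 (so min K = 5/3), attained only by arithmetic progressions.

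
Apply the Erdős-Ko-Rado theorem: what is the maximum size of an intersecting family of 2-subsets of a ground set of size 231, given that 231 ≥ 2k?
max |F| = C(230, 1) = 230

Erdős-Ko-Rado (1961): when n ≥ 2k, max |F| = C(n−1, k−1). The bound is attained by the star {A : i ∈ A} for any fixed i ∈ [n]. Here C(231−1, 2−1) = C(230, 1) = 230.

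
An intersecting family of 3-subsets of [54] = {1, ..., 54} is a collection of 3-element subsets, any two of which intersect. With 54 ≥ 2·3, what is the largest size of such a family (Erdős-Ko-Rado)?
max |F| = C(53, 2) = 1378

Erdős-Ko-Rado (1961): when n ≥ 2k, max |F| = C(n−1, k−1). The bound is attained by the star {A : i ∈ A} for any fixed i ∈ [n]. Here C(54−1, 3−1) = C(53, 2) = 1378.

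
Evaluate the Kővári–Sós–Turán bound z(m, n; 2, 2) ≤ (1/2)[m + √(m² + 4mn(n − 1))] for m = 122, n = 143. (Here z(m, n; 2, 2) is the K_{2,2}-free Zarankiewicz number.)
z(122, 143; 2, 2) ≤ (1/2)[122 + √(122² + 4·122·143·142)] = (1/2)[122 + √9924212] = 1636.1359

Kővári–Sós–Turán: let r_1, ..., r_122 be the row sums and z = Σ r_i the total number of 1s. Each pair of columns can share at most one row with both entries 1 (else a 2×2 all-ones block appears), so Σ_i C(r_i, 2) ≤ C(143, 2) = 10153. By convexity Σ_i C(r_i, 2) ≥ 122·C(z/122, 2) = z(z − 122)/(2·122), giving z² − 122z − 122·143·142 ≤ 0 and hence z ≤ (1/2)[122 + √(14884 + 4·2477332)] = (1/2)[122 + √9924212] ≈ (1/2)(122 + 3150.2717) = 1636.1359.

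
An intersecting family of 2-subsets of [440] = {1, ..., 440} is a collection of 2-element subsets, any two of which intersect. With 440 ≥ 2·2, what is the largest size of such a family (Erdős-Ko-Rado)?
max |F| = C(439, 1) = 439

The Erdős-Ko-Rado theorem states: for n ≥ 2k, an intersecting family of k-subsets of an n-element set has size at most C(n − 1, k − 1), with equality for 'star' families {A ⊆ [n] : |A| = k, i ∈ A} (fix an element i). For n = 440, k = 2: C(439, 1) = 439.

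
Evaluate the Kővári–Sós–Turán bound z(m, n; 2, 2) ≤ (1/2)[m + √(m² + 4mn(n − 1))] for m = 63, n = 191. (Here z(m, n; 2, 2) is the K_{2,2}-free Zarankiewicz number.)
z(63, 191; 2, 2) ≤ (1/2)[63 + √(63² + 4·63·191·190)] = (1/2)[63 + √9149049] = 1543.8697

Kővári–Sós–Turán: let r_1, ..., r_63 be the row sums and z = Σ r_i the total number of 1s. Each pair of columns can share at most one row with both entries 1 (else a 2×2 all-ones block appears), so Σ_i C(r_i, 2) ≤ C(191, 2) = 18145. By convexity Σ_i C(r_i, 2) ≥ 63·C(z/63, 2) = z(z − 63)/(2·63), giving z² − 63z − 63·191·190 ≤ 0 and hence z ≤ (1/2)[63 + √(3969 + 4·2286270)] = (1/2)[63 + √9149049] ≈ (1/2)(63 + 3024.7395) = 1543.8697.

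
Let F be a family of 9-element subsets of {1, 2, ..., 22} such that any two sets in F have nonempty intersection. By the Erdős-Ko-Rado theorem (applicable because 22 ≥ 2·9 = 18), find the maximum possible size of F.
max |F| = C(21, 8) = 203490

Erdős-Ko-Rado (1961): when n ≥ 2k, max |F| = C(n−1, k−1). The bound is attained by the star {A : i ∈ A} for any fixed i ∈ [n]. Here C(22−1, 9−1) = C(21, 8) = 203490.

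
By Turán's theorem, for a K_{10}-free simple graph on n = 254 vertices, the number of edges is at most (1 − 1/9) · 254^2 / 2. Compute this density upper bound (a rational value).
Turán density bound = (8/9) · 254^2/2 = 258064/9 ≈ 28673.7778

Turán's theorem: ex(n, K_{r+1}) is achieved by the complete r-partite Turán graph T(n, r) with parts as balanced as possible, and is at most (1 − 1/r) · n^2/2. For r = 9, n = 254: the density bound is (8/9) · 64516/2 = 258064/9 ≈ 28673.7778. The integer-valued extremum is e(T(254, 9)) = 28673, which is strictly less than the density bound 258064/9 since 9 ∤ 254 (the parts of T(254, 9) cannot all be equal).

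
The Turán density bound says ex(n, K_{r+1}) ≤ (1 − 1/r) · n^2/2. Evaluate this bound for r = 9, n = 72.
Turán density bound = (8/9) · 72^2/2 = 2304

Turán's theorem: ex(n, K_{r+1}) is achieved by the complete r-partite Turán graph T(n, r) with parts as balanced as possible, and is at most (1 − 1/r) · n^2/2. For r = 9, n = 72: the density bound is (8/9) · 5184/2 = 2304. Since 9 ∣ 72, the Turán graph T(72, 9) has parts of equal size 8, and its edge count e(T(72, 9)) = 2304 attains the density bound exactly.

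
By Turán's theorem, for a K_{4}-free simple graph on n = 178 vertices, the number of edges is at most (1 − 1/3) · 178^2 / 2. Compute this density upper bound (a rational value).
Turán density bound = (2/3) · 178^2/2 = 31684/3 ≈ 10561.3333

Turán's theorem: ex(n, K_{r+1}) is achieved by the complete r-partite Turán graph T(n, r) with parts as balanced as possible, and is at most (1 − 1/r) · n^2/2. For r = 3, n = 178: the density bound is (2/3) · 31684/2 = 31684/3 ≈ 10561.3333. The integer-valued extremum is e(T(178, 3)) = 10561, which is strictly less than the density bound 31684/3 since 3 ∤ 178 (the parts of T(178, 3) cannot all be equal).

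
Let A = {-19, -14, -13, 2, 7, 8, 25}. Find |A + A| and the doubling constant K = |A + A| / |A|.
K = |A + A| / |A| = 25/7

Enumerate A + A = {a + b : a, b ∈ A}. With |A| = 7, there are |A|^2 = 49 ordered sum pairs; collecting distinct values, A + A = {-38, -33, -32, -28, -27, -26, -17, -12, -11, -7, -6, -5, 4, 6, 9, 10, 11, 12, 14, 15, 16, 27, 32, 33, 50}, so |A + A| = 25. Thus K = 25/7. For comparison, the minimum possible |A + A| over all 7-element sets is 2·7 − 1 = 13 (so min K = 13/7), attained only by arithmetic progressions.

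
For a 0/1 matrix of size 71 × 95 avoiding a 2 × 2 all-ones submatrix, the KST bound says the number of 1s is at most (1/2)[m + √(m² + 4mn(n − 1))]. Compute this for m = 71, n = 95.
z(71, 95; 2, 2) ≤ (1/2)[71 + √(71² + 4·71·95·94)] = (1/2)[71 + √2541161] = 832.551

Kővári–Sós–Turán: let r_1, ..., r_71 be the row sums and z = Σ r_i the total number of 1s. Each pair of columns can share at most one row with both entries 1 (else a 2×2 all-ones block appears), so Σ_i C(r_i, 2) ≤ C(95, 2) = 4465. By convexity Σ_i C(r_i, 2) ≥ 71·C(z/71, 2) = z(z − 71)/(2·71), giving z² − 71z − 71·95·94 ≤ 0 and hence z ≤ (1/2)[71 + √(5041 + 4·634030)] = (1/2)[71 + √2541161] ≈ (1/2)(71 + 1594.1019) = 832.551.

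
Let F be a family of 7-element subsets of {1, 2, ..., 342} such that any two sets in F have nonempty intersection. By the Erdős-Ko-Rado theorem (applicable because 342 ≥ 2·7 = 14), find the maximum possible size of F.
max |F| = C(341, 6) = 2089230591448

The Erdős-Ko-Rado theorem states: for n ≥ 2k, an intersecting family of k-subsets of an n-element set has size at most C(n − 1, k − 1), with equality for 'star' families {A ⊆ [n] : |A| = k, i ∈ A} (fix an element i). For n = 342, k = 7: C(341, 6) = 2089230591448.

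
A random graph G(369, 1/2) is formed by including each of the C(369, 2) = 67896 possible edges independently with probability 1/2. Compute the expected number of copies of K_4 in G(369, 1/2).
E[# K_4] = C(369, 4) · (1/2)^C(4, 2) = 759993876 / 2^6 = 189998469/16 = 11874904.3125

For each 4-subset S of vertices (there are C(369, 4) = 759993876 such S), let X_S = 1 if S induces a K_4 (all C(4, 2) = 6 edges present). Then P(X_S = 1) = (1/2)^6 = 1/64. By linearity of expectation, E[# K_4] = C(369, 4) · (1/2)^6 = 759993876 / 64 = 189998469/16 = 11874904.3125.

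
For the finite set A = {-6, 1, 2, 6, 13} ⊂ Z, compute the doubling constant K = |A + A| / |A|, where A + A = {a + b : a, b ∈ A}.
K = |A + A| / |A| = 14/5

Enumerate A + A = {a + b : a, b ∈ A}. With |A| = 5, there are |A|^2 = 25 ordered sum pairs; collecting distinct values, A + A = {-12, -5, -4, 0, 2, 3, 4, 7, 8, 12, 14, 15, 19, 26}, so |A + A| = 14. Thus K = 14/5. For comparison, the minimum possible |A + A| over all 5-element sets is 2·5 − 1 = 9 (so min K = 9/5), attained only by arithmetic progressions.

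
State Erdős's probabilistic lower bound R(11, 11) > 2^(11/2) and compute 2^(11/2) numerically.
2^(11/2) = 45.2548; so R(11, 11) > 45.2548

Colour each edge of K_n uniformly at random with red/blue. The expected number of monochromatic K_11 is C(n, 11) · 2 · 2^(−C(11,2)). If C(n, 11) · 2^(1 − C(11,2)) < 1, then with positive probability no monochromatic K_11 exists, so R(11, 11) > n. The standard estimate C(n, 11) ≤ n^11/11! shows this inequality holds whenever n ≤ 2^(11/2) (since 11! · 2^(C(11,2) − 1) > 2^(11^2/2) ≥ n^11). Hence R(11, 11) > 2^(11/2) = 45.2548.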